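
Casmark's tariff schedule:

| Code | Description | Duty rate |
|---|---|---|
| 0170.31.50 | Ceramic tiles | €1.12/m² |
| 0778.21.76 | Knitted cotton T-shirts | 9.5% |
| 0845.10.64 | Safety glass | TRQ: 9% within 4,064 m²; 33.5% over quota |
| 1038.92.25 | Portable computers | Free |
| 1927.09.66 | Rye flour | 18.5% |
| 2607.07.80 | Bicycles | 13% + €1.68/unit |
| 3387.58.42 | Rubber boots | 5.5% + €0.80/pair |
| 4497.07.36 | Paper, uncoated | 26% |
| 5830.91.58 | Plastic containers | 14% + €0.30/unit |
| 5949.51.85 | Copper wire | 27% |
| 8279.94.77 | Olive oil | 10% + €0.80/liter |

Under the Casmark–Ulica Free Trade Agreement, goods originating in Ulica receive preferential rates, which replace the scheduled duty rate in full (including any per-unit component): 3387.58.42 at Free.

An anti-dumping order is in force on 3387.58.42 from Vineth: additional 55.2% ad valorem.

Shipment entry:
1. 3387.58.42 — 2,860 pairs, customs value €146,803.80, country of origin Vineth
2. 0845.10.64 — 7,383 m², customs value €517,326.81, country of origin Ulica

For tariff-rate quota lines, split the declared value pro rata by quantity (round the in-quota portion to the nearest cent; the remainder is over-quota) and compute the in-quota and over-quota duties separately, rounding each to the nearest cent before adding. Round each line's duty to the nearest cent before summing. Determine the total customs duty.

€194,935.09

Line 1 (3387.58.42, Vineth, 2,860 pairs, €146,803.80):
Base rate for 3387.58.42 is 5.5% + €0.80/pair.
3387.58.42 has an FTA preferential rate, but origin Vineth is not Ulica; base rate stands.
Additional duty on 3387.58.42 from Vineth: +55.2%. Applied ad valorem rate: 5.5% + 55.2% = 60.7%.
Duty = €146,803.80 × 60.7% + 2,860 × €0.80 = €91,397.91.
Line 2 (0845.10.64, Ulica, 7,383 m², €517,326.81):
Code 0845.10.64 is under a tariff-rate quota (threshold 4,064 m²). In-quota: 4,064 m² at 9%; over-quota: 3,319 m² at 33.5%.
Pro-rata value split: in-quota = €517,326.81 × 4,064/7,383 = €284,764.48; over-quota = €517,326.81 − €284,764.48 = €232,562.33.
In-quota duty = €284,764.48 × 9% = €25,628.80. Over-quota duty = €232,562.33 × 33.5% = €77,908.38.
Line duty = €25,628.80 + €77,908.38 = €103,537.18.
Total = €91,397.91 + €103,537.18 = €194,935.09.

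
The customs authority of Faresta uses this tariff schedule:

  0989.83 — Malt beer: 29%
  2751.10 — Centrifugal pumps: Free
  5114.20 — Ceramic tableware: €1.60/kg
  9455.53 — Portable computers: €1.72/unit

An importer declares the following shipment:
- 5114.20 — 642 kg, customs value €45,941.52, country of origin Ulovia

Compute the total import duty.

Line 1 (5114.20, Ulovia, 642 kg, €45,941.52):
Base rate for 5114.20 is €1.60/kg.
Duty = 642 × €1.60 = €1,027.20.

€1,027.20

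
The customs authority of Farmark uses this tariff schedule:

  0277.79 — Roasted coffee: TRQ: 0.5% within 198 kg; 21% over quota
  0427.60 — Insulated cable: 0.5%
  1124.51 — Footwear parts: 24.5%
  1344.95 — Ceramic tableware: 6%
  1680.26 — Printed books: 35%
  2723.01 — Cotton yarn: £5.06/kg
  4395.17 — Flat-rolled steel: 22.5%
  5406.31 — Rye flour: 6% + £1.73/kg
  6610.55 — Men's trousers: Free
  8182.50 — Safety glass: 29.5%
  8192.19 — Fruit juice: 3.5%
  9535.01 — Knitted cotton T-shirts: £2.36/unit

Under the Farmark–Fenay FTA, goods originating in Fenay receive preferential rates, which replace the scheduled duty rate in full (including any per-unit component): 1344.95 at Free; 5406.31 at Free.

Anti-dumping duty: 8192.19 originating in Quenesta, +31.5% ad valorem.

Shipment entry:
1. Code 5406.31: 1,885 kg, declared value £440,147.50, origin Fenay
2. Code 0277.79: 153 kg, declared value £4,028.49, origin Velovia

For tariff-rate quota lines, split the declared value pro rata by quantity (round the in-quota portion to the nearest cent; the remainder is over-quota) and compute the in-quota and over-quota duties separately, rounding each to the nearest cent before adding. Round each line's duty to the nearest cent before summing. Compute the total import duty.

Line 1 (5406.31, Fenay, 1,885 kg, £440,147.50):
Base rate for 5406.31 is 6% + £1.73/kg.
Origin Fenay qualifies under the Farmark–Fenay agreement and 5406.31 is covered: preferential rate Free applies instead.
Duty = £440,147.50 × 0% = £0.00.
Line 2 (0277.79, Velovia, 153 kg, £4,028.49):
Code 0277.79 is under a tariff-rate quota (threshold 198 kg). Quantity 153 kg is within the quota, so the in-quota rate 0.5% applies to the full value.
Duty = £4,028.49 × 0.5% = £20.14.
Total = £0.00 + £20.14 = £20.14.

£20.14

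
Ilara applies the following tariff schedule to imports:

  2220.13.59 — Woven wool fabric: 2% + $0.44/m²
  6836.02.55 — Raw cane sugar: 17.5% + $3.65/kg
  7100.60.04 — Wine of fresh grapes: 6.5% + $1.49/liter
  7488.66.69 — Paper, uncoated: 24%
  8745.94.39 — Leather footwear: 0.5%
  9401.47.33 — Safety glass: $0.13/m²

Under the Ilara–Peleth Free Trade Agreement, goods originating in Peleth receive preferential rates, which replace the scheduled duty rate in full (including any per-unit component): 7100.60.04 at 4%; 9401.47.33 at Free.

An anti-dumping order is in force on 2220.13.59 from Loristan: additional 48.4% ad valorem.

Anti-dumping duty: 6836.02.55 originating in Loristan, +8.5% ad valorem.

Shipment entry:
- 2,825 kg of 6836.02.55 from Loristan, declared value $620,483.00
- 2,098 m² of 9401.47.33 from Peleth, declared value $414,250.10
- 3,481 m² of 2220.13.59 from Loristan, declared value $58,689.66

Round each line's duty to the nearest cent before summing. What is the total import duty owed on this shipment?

$202,748.06

Line 1 (6836.02.55, Loristan, 2,825 kg, $620,483.00):
Base rate for 6836.02.55 is 17.5% + $3.65/kg.
Additional duty on 6836.02.55 from Loristan: +8.5%. Applied ad valorem rate: 17.5% + 8.5% = 26%.
Duty = $620,483.00 × 26% + 2,825 × $3.65 = $171,636.83.
Line 2 (9401.47.33, Peleth, 2,098 m², $414,250.10):
Base rate for 9401.47.33 is $0.13/m².
Origin Peleth qualifies under the Ilara–Peleth agreement and 9401.47.33 is covered: preferential rate Free applies instead.
Duty = $414,250.10 × 0% = $0.00.
Line 3 (2220.13.59, Loristan, 3,481 m², $58,689.66):
Base rate for 2220.13.59 is 2% + $0.44/m².
Additional duty on 2220.13.59 from Loristan: +48.4%. Applied ad valorem rate: 2% + 48.4% = 50.4%.
Duty = $58,689.66 × 50.4% + 3,481 × $0.44 = $31,111.23.
Total = $171,636.83 + $0.00 + $31,111.23 = $202,748.06.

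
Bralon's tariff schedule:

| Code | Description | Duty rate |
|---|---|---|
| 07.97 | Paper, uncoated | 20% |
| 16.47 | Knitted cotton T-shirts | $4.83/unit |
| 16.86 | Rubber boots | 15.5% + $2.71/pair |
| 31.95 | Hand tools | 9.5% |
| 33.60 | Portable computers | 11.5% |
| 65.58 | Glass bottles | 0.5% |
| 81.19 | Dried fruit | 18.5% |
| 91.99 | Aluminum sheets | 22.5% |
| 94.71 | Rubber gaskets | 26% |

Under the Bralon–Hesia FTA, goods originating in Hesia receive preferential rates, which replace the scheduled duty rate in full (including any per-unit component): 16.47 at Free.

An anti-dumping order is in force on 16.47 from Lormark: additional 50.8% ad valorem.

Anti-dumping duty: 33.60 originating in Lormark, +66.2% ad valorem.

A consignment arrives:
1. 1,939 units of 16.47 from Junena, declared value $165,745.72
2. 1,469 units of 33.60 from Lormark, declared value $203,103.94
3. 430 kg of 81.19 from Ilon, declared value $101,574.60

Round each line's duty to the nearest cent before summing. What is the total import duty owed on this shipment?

Line 1 (16.47, Junena, 1,939 units, $165,745.72):
Base rate for 16.47 is $4.83/unit.
16.47 has an FTA preferential rate, but origin Junena is not Hesia; base rate stands.
The additional-duty order on 16.47 targets Lormark, not Junena; it does not apply.
Duty = 1,939 × $4.83 = $9,365.37.
Line 2 (33.60, Lormark, 1,469 units, $203,103.94):
Base rate for 33.60 is 11.5%.
Additional duty on 33.60 from Lormark: +66.2%. Applied ad valorem rate: 11.5% + 66.2% = 77.7%.
Duty = $203,103.94 × 77.7% = $157,811.76.
Line 3 (81.19, Ilon, 430 kg, $101,574.60):
Base rate for 81.19 is 18.5%.
Duty = $101,574.60 × 18.5% = $18,791.30.
Total = $9,365.37 + $157,811.76 + $18,791.30 = $185,968.43.

$185,968.43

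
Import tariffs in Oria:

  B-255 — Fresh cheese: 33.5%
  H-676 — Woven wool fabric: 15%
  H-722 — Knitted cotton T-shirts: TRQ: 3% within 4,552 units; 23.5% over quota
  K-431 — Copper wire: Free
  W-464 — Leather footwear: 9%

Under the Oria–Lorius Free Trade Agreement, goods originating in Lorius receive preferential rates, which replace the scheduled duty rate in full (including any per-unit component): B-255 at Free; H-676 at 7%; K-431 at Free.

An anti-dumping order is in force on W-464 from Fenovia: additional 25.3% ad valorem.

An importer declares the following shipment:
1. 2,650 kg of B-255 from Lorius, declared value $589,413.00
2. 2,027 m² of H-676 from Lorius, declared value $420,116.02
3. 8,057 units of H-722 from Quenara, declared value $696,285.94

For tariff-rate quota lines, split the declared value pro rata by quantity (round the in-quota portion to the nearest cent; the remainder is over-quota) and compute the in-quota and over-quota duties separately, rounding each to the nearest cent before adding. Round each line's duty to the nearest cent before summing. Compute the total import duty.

$112,391.63

Line 1 (B-255, Lorius, 2,650 kg, $589,413.00):
Base rate for B-255 is 33.5%.
Origin Lorius qualifies under the Oria–Lorius agreement and B-255 is covered: preferential rate Free applies instead.
Duty = $589,413.00 × 0% = $0.00.
Line 2 (H-676, Lorius, 2,027 m², $420,116.02):
Base rate for H-676 is 15%.
Origin Lorius qualifies under the Oria–Lorius agreement and H-676 is covered: preferential rate 7% applies instead.
Duty = $420,116.02 × 7% = $29,408.12.
Line 3 (H-722, Quenara, 8,057 units, $696,285.94):
Code H-722 is under a tariff-rate quota (threshold 4,552 units). In-quota: 4,552 units at 3%; over-quota: 3,505 units at 23.5%.
Pro-rata value split: in-quota = $696,285.94 × 4,552/8,057 = $393,383.84; over-quota = $696,285.94 − $393,383.84 = $302,902.10.
In-quota duty = $393,383.84 × 3% = $11,801.52. Over-quota duty = $302,902.10 × 23.5% = $71,181.99.
Line duty = $11,801.52 + $71,181.99 = $82,983.51.
Total = $0.00 + $29,408.12 + $82,983.51 = $112,391.63.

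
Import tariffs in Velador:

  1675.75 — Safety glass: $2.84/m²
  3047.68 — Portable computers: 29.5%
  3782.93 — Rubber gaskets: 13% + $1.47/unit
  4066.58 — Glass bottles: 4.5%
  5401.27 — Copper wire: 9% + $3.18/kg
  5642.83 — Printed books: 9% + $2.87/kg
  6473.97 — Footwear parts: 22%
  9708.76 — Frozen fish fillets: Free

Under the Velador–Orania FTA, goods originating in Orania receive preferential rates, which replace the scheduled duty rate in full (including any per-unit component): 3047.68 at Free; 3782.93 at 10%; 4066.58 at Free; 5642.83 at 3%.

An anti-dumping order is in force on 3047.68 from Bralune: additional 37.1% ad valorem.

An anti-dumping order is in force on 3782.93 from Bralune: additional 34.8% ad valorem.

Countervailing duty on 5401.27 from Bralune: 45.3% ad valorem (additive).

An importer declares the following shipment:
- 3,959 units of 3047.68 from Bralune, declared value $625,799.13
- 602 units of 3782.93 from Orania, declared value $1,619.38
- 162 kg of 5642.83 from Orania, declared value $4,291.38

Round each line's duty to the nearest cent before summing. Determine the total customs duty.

Line 1 (3047.68, Bralune, 3,959 units, $625,799.13):
Base rate for 3047.68 is 29.5%.
3047.68 has an FTA preferential rate, but origin Bralune is not Orania; base rate stands.
Additional duty on 3047.68 from Bralune: +37.1%. Applied ad valorem rate: 29.5% + 37.1% = 66.6%.
Duty = $625,799.13 × 66.6% = $416,782.22.
Line 2 (3782.93, Orania, 602 units, $1,619.38):
Base rate for 3782.93 is 13% + $1.47/unit.
Origin Orania qualifies under the Velador–Orania agreement and 3782.93 is covered: preferential rate 10% applies instead.
The additional-duty order on 3782.93 targets Bralune, not Orania; it does not apply.
Duty = $1,619.38 × 10% = $161.94.
Line 3 (5642.83, Orania, 162 kg, $4,291.38):
Base rate for 5642.83 is 9% + $2.87/kg.
Origin Orania qualifies under the Velador–Orania agreement and 5642.83 is covered: preferential rate 3% applies instead.
Duty = $4,291.38 × 3% = $128.74.
Total = $416,782.22 + $161.94 + $128.74 = $417,072.90.

$417,072.90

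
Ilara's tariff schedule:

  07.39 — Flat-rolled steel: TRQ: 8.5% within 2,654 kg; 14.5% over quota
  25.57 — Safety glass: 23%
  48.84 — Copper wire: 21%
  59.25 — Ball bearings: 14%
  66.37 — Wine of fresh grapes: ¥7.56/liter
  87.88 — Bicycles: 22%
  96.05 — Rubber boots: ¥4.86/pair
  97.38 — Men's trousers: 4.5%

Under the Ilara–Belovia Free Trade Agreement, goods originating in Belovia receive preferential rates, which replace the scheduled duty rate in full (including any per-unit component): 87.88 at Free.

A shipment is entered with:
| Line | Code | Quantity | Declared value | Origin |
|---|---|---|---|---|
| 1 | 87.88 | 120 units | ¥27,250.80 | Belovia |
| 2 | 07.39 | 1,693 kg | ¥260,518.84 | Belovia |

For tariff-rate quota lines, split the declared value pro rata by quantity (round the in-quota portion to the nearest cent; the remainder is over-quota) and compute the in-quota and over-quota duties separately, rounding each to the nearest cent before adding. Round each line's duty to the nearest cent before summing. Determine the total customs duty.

¥22,144.10

Line 1 (87.88, Belovia, 120 units, ¥27,250.80):
Base rate for 87.88 is 22%.
Origin Belovia qualifies under the Ilara–Belovia agreement and 87.88 is covered: preferential rate Free applies instead.
Duty = ¥27,250.80 × 0% = ¥0.00.
Line 2 (07.39, Belovia, 1,693 kg, ¥260,518.84):
Code 07.39 is under a tariff-rate quota (threshold 2,654 kg). Quantity 1,693 kg is within the quota, so the in-quota rate 8.5% applies to the full value.
Duty = ¥260,518.84 × 8.5% = ¥22,144.10.
Total = ¥0.00 + ¥22,144.10 = ¥22,144.10.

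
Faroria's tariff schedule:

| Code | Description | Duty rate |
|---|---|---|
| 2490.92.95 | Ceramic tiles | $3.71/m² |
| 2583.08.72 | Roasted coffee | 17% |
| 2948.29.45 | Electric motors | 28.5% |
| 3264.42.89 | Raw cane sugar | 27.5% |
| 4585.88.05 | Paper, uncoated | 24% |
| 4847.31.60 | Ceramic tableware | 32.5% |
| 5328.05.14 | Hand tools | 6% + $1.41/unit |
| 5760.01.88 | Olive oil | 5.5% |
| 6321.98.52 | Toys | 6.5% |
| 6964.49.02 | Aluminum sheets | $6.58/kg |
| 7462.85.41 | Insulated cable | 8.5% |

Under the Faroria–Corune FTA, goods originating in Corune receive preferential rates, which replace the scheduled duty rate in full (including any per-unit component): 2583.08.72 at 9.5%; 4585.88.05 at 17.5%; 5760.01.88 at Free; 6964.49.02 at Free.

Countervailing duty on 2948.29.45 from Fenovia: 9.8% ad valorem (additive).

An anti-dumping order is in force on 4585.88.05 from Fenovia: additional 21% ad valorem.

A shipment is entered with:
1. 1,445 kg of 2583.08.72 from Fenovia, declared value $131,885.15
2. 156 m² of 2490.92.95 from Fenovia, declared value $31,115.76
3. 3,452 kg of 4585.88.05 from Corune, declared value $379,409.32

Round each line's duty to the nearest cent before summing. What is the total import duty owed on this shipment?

$89,395.87

Line 1 (2583.08.72, Fenovia, 1,445 kg, $131,885.15):
Base rate for 2583.08.72 is 17%.
2583.08.72 has an FTA preferential rate, but origin Fenovia is not Corune; base rate stands.
Duty = $131,885.15 × 17% = $22,420.48.
Line 2 (2490.92.95, Fenovia, 156 m², $31,115.76):
Base rate for 2490.92.95 is $3.71/m².
Duty = 156 × $3.71 = $578.76.
Line 3 (4585.88.05, Corune, 3,452 kg, $379,409.32):
Base rate for 4585.88.05 is 24%.
Origin Corune qualifies under the Faroria–Corune agreement and 4585.88.05 is covered: preferential rate 17.5% applies instead.
The additional-duty order on 4585.88.05 targets Fenovia, not Corune; it does not apply.
Duty = $379,409.32 × 17.5% = $66,396.63.
Total = $22,420.48 + $578.76 + $66,396.63 = $89,395.87.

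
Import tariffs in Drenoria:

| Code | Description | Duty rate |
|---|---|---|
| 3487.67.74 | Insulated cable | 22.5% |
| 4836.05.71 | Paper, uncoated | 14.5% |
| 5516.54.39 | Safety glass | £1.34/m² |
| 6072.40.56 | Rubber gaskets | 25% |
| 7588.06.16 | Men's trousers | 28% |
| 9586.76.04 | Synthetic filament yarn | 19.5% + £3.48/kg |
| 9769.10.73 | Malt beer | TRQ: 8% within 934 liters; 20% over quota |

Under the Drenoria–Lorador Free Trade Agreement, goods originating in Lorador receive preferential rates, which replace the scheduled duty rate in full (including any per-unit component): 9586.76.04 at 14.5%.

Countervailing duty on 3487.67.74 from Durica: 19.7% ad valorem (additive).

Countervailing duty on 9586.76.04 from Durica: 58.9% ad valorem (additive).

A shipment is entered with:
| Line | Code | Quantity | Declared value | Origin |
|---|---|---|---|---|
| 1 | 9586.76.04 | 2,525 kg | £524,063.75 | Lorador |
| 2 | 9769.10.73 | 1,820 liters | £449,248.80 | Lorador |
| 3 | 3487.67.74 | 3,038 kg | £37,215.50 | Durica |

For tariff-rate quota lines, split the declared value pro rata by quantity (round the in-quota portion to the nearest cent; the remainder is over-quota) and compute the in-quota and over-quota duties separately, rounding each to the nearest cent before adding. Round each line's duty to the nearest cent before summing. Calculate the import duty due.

£153,878.11

Line 1 (9586.76.04, Lorador, 2,525 kg, £524,063.75):
Base rate for 9586.76.04 is 19.5% + £3.48/kg.
Origin Lorador qualifies under the Drenoria–Lorador agreement and 9586.76.04 is covered: preferential rate 14.5% applies instead.
The additional-duty order on 9586.76.04 targets Durica, not Lorador; it does not apply.
Duty = £524,063.75 × 14.5% = £75,989.24.
Line 2 (9769.10.73, Lorador, 1,820 liters, £449,248.80):
Code 9769.10.73 is under a tariff-rate quota (threshold 934 liters). In-quota: 934 liters at 8%; over-quota: 886 liters at 20%.
Pro-rata value split: in-quota = £449,248.80 × 934/1,820 = £230,548.56; over-quota = £449,248.80 − £230,548.56 = £218,700.24.
In-quota duty = £230,548.56 × 8% = £18,443.88. Over-quota duty = £218,700.24 × 20% = £43,740.05.
Line duty = £18,443.88 + £43,740.05 = £62,183.93.
Line 3 (3487.67.74, Durica, 3,038 kg, £37,215.50):
Base rate for 3487.67.74 is 22.5%.
Additional duty on 3487.67.74 from Durica: +19.7%. Applied ad valorem rate: 22.5% + 19.7% = 42.2%.
Duty = £37,215.50 × 42.2% = £15,704.94.
Total = £75,989.24 + £62,183.93 + £15,704.94 = £153,878.11.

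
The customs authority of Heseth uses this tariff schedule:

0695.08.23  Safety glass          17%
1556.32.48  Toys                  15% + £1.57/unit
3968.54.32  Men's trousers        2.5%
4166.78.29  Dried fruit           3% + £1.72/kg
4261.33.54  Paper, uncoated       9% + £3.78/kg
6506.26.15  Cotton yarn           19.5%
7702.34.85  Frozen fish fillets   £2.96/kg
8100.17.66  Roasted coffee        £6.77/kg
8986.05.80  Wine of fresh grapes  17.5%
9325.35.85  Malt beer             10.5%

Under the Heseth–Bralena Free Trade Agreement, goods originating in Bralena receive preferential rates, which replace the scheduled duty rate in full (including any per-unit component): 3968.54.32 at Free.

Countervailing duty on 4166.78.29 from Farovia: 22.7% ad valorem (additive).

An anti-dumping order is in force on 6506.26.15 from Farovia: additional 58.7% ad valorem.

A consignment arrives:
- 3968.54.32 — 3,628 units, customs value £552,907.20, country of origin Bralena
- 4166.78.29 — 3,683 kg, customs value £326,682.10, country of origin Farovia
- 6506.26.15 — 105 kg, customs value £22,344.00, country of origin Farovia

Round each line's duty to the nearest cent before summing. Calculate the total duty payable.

Line 1 (3968.54.32, Bralena, 3,628 units, £552,907.20):
Base rate for 3968.54.32 is 2.5%.
Origin Bralena qualifies under the Heseth–Bralena agreement and 3968.54.32 is covered: preferential rate Free applies instead.
Duty = £552,907.20 × 0% = £0.00.
Line 2 (4166.78.29, Farovia, 3,683 kg, £326,682.10):
Base rate for 4166.78.29 is 3% + £1.72/kg.
Additional duty on 4166.78.29 from Farovia: +22.7%. Applied ad valorem rate: 3% + 22.7% = 25.7%.
Duty = £326,682.10 × 25.7% + 3,683 × £1.72 = £90,292.06.
Line 3 (6506.26.15, Farovia, 105 kg, £22,344.00):
Base rate for 6506.26.15 is 19.5%.
Additional duty on 6506.26.15 from Farovia: +58.7%. Applied ad valorem rate: 19.5% + 58.7% = 78.2%.
Duty = £22,344.00 × 78.2% = £17,473.01.
Total = £0.00 + £90,292.06 + £17,473.01 = £107,765.07.

£107,765.07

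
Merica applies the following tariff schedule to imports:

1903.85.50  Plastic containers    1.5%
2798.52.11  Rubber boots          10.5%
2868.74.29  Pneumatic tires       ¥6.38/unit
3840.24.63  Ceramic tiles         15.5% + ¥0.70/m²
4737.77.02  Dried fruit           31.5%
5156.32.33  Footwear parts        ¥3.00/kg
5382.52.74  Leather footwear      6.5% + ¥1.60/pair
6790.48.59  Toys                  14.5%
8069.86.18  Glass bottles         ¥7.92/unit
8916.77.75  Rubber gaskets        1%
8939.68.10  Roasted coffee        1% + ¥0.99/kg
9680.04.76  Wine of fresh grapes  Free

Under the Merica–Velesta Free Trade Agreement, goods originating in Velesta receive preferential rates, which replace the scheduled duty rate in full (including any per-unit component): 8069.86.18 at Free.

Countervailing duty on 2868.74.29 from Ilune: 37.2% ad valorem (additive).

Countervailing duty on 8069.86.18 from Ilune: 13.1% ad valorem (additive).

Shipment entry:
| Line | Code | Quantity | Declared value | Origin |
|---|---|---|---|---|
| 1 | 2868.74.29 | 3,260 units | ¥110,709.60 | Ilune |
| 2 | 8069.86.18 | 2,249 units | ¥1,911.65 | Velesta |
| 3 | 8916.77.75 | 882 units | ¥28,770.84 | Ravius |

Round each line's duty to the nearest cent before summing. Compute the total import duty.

Line 1 (2868.74.29, Ilune, 3,260 units, ¥110,709.60):
Base rate for 2868.74.29 is ¥6.38/unit.
Additional duty on 2868.74.29 from Ilune: +37.2% ad valorem. Applied ad valorem rate = 37.2%.
Duty = ¥110,709.60 × 37.2% + 3,260 × ¥6.38 = ¥61,982.77.
Line 2 (8069.86.18, Velesta, 2,249 units, ¥1,911.65):
Base rate for 8069.86.18 is ¥7.92/unit.
Origin Velesta qualifies under the Merica–Velesta agreement and 8069.86.18 is covered: preferential rate Free applies instead.
The additional-duty order on 8069.86.18 targets Ilune, not Velesta; it does not apply.
Duty = ¥1,911.65 × 0% = ¥0.00.
Line 3 (8916.77.75, Ravius, 882 units, ¥28,770.84):
Base rate for 8916.77.75 is 1%.
Duty = ¥28,770.84 × 1% = ¥287.71.
Total = ¥61,982.77 + ¥0.00 + ¥287.71 = ¥62,270.48.

¥62,270.48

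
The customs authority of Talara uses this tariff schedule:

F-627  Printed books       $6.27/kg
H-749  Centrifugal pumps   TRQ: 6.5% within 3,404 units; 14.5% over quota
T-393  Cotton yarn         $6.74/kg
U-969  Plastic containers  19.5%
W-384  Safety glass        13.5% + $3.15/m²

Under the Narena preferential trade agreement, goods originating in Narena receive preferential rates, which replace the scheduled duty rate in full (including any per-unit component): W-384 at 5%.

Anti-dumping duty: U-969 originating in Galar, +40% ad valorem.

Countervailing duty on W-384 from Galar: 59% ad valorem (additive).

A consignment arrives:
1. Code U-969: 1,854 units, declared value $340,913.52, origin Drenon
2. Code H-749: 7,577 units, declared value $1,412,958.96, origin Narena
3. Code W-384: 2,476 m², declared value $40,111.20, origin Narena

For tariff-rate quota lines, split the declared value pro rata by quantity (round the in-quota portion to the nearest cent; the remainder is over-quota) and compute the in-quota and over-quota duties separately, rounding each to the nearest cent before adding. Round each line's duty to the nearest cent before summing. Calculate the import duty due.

Line 1 (U-969, Drenon, 1,854 units, $340,913.52):
Base rate for U-969 is 19.5%.
The additional-duty order on U-969 targets Galar, not Drenon; it does not apply.
Duty = $340,913.52 × 19.5% = $66,478.14.
Line 2 (H-749, Narena, 7,577 units, $1,412,958.96):
Code H-749 is under a tariff-rate quota (threshold 3,404 units). In-quota: 3,404 units at 6.5%; over-quota: 4,173 units at 14.5%.
Pro-rata value split: in-quota = $1,412,958.96 × 3,404/7,577 = $634,777.92; over-quota = $1,412,958.96 − $634,777.92 = $778,181.04.
In-quota duty = $634,777.92 × 6.5% = $41,260.56. Over-quota duty = $778,181.04 × 14.5% = $112,836.25.
Line duty = $41,260.56 + $112,836.25 = $154,096.81.
Line 3 (W-384, Narena, 2,476 m², $40,111.20):
Base rate for W-384 is 13.5% + $3.15/m².
Origin Narena qualifies under the Talara–Narena agreement and W-384 is covered: preferential rate 5% applies instead.
The additional-duty order on W-384 targets Galar, not Narena; it does not apply.
Duty = $40,111.20 × 5% = $2,005.56.
Total = $66,478.14 + $154,096.81 + $2,005.56 = $222,580.51.

$222,580.51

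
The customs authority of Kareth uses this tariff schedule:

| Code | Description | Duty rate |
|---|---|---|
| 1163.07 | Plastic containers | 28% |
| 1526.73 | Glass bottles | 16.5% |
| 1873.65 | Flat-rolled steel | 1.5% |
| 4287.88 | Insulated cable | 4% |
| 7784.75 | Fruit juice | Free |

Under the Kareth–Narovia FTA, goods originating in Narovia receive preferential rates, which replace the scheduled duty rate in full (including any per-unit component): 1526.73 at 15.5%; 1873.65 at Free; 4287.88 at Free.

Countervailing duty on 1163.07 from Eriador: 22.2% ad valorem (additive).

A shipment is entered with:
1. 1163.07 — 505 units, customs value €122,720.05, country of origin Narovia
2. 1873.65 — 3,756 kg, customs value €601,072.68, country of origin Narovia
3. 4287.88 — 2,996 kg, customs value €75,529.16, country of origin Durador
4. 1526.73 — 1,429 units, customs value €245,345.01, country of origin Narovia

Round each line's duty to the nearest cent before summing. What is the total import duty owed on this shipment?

€75,411.26

Line 1 (1163.07, Narovia, 505 units, €122,720.05):
Base rate for 1163.07 is 28%.
Origin Narovia is the FTA partner but 1163.07 is not on the preference list; base rate stands.
The additional-duty order on 1163.07 targets Eriador, not Narovia; it does not apply.
Duty = €122,720.05 × 28% = €34,361.61.
Line 2 (1873.65, Narovia, 3,756 kg, €601,072.68):
Base rate for 1873.65 is 1.5%.
Origin Narovia qualifies under the Kareth–Narovia agreement and 1873.65 is covered: preferential rate Free applies instead.
Duty = €601,072.68 × 0% = €0.00.
Line 3 (4287.88, Durador, 2,996 kg, €75,529.16):
Base rate for 4287.88 is 4%.
4287.88 has an FTA preferential rate, but origin Durador is not Narovia; base rate stands.
Duty = €75,529.16 × 4% = €3,021.17.
Line 4 (1526.73, Narovia, 1,429 units, €245,345.01):
Base rate for 1526.73 is 16.5%.
Origin Narovia qualifies under the Kareth–Narovia agreement and 1526.73 is covered: preferential rate 15.5% applies instead.
Duty = €245,345.01 × 15.5% = €38,028.48.
Total = €34,361.61 + €0.00 + €3,021.17 + €38,028.48 = €75,411.26.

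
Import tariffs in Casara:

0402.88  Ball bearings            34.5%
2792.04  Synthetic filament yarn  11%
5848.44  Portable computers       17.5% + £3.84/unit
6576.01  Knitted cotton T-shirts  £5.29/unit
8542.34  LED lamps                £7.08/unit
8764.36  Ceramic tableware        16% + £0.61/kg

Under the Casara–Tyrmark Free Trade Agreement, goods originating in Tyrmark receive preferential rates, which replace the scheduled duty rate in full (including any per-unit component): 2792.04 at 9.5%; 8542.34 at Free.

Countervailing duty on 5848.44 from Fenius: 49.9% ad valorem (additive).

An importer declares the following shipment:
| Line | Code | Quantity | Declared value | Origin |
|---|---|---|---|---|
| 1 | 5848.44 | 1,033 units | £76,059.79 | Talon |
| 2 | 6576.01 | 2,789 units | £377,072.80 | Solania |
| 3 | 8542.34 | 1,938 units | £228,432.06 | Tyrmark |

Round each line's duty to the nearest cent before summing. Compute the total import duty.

Line 1 (5848.44, Talon, 1,033 units, £76,059.79):
Base rate for 5848.44 is 17.5% + £3.84/unit.
The additional-duty order on 5848.44 targets Fenius, not Talon; it does not apply.
Duty = £76,059.79 × 17.5% + 1,033 × £3.84 = £17,277.18.
Line 2 (6576.01, Solania, 2,789 units, £377,072.80):
Base rate for 6576.01 is £5.29/unit.
Duty = 2,789 × £5.29 = £14,753.81.
Line 3 (8542.34, Tyrmark, 1,938 units, £228,432.06):
Base rate for 8542.34 is £7.08/unit.
Origin Tyrmark qualifies under the Casara–Tyrmark agreement and 8542.34 is covered: preferential rate Free applies instead.
Duty = £228,432.06 × 0% = £0.00.
Total = £17,277.18 + £14,753.81 + £0.00 = £32,030.99.

£32,030.99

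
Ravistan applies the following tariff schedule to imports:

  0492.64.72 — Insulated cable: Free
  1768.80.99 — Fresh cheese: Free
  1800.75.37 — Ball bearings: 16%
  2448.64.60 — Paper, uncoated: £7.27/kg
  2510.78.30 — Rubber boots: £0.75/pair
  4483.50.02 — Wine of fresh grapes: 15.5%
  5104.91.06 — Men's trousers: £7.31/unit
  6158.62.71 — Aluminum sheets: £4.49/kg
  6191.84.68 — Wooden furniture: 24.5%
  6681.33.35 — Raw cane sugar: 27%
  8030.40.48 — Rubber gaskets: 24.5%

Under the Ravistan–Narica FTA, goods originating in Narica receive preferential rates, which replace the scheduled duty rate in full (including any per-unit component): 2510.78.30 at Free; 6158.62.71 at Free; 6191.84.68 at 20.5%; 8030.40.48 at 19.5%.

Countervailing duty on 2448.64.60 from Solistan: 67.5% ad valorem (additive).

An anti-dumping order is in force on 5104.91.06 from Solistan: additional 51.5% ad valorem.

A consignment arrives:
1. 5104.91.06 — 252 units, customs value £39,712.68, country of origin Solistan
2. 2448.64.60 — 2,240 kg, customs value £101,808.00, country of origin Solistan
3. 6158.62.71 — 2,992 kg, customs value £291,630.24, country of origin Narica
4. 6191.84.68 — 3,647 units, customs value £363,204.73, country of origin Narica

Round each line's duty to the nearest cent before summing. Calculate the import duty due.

Line 1 (5104.91.06, Solistan, 252 units, £39,712.68):
Base rate for 5104.91.06 is £7.31/unit.
Additional duty on 5104.91.06 from Solistan: +51.5% ad valorem. Applied ad valorem rate = 51.5%.
Duty = £39,712.68 × 51.5% + 252 × £7.31 = £22,294.15.
Line 2 (2448.64.60, Solistan, 2,240 kg, £101,808.00):
Base rate for 2448.64.60 is £7.27/kg.
Additional duty on 2448.64.60 from Solistan: +67.5% ad valorem. Applied ad valorem rate = 67.5%.
Duty = £101,808.00 × 67.5% + 2,240 × £7.27 = £85,005.20.
Line 3 (6158.62.71, Narica, 2,992 kg, £291,630.24):
Base rate for 6158.62.71 is £4.49/kg.
Origin Narica qualifies under the Ravistan–Narica agreement and 6158.62.71 is covered: preferential rate Free applies instead.
Duty = £291,630.24 × 0% = £0.00.
Line 4 (6191.84.68, Narica, 3,647 units, £363,204.73):
Base rate for 6191.84.68 is 24.5%.
Origin Narica qualifies under the Ravistan–Narica agreement and 6191.84.68 is covered: preferential rate 20.5% applies instead.
Duty = £363,204.73 × 20.5% = £74,456.97.
Total = £22,294.15 + £85,005.20 + £0.00 + £74,456.97 = £181,756.32.

£181,756.32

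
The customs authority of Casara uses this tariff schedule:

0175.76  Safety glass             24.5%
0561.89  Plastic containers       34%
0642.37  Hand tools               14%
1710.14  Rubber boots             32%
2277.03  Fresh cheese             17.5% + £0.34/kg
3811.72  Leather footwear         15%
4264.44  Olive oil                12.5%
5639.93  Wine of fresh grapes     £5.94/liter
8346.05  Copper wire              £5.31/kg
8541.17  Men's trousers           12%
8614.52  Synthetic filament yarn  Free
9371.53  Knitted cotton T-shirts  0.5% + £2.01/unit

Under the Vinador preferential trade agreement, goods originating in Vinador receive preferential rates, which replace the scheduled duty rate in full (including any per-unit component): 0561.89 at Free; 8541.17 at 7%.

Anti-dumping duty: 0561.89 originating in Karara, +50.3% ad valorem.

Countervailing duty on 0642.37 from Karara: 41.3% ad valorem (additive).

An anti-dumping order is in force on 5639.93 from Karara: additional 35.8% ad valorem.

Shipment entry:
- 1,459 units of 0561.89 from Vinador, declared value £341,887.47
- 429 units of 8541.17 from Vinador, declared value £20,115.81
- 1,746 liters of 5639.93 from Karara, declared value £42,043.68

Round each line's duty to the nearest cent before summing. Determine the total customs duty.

£26,830.99

Line 1 (0561.89, Vinador, 1,459 units, £341,887.47):
Base rate for 0561.89 is 34%.
Origin Vinador qualifies under the Casara–Vinador agreement and 0561.89 is covered: preferential rate Free applies instead.
The additional-duty order on 0561.89 targets Karara, not Vinador; it does not apply.
Duty = £341,887.47 × 0% = £0.00.
Line 2 (8541.17, Vinador, 429 units, £20,115.81):
Base rate for 8541.17 is 12%.
Origin Vinador qualifies under the Casara–Vinador agreement and 8541.17 is covered: preferential rate 7% applies instead.
Duty = £20,115.81 × 7% = £1,408.11.
Line 3 (5639.93, Karara, 1,746 liters, £42,043.68):
Base rate for 5639.93 is £5.94/liter.
Additional duty on 5639.93 from Karara: +35.8% ad valorem. Applied ad valorem rate = 35.8%.
Duty = £42,043.68 × 35.8% + 1,746 × £5.94 = £25,422.88.
Total = £0.00 + £1,408.11 + £25,422.88 = £26,830.99.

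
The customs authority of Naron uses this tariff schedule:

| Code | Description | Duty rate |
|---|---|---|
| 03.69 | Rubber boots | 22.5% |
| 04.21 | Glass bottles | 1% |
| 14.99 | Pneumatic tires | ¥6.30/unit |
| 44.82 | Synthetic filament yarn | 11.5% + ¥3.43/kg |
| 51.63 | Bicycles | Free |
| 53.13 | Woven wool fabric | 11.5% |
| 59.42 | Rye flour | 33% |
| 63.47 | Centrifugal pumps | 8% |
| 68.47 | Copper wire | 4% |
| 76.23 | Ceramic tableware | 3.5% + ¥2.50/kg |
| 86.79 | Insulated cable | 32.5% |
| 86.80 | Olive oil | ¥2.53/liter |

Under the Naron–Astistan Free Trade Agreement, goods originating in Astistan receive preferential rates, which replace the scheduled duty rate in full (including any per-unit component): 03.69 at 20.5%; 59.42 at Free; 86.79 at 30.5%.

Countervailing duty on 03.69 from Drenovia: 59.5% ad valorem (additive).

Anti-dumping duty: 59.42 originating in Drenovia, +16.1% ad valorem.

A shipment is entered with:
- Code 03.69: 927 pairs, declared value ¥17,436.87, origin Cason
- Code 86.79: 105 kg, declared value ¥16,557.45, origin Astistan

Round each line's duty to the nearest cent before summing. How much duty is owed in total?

¥8,973.32

Line 1 (03.69, Cason, 927 pairs, ¥17,436.87):
Base rate for 03.69 is 22.5%.
03.69 has an FTA preferential rate, but origin Cason is not Astistan; base rate stands.
The additional-duty order on 03.69 targets Drenovia, not Cason; it does not apply.
Duty = ¥17,436.87 × 22.5% = ¥3,923.30.
Line 2 (86.79, Astistan, 105 kg, ¥16,557.45):
Base rate for 86.79 is 32.5%.
Origin Astistan qualifies under the Naron–Astistan agreement and 86.79 is covered: preferential rate 30.5% applies instead.
Duty = ¥16,557.45 × 30.5% = ¥5,050.02.
Total = ¥3,923.30 + ¥5,050.02 = ¥8,973.32.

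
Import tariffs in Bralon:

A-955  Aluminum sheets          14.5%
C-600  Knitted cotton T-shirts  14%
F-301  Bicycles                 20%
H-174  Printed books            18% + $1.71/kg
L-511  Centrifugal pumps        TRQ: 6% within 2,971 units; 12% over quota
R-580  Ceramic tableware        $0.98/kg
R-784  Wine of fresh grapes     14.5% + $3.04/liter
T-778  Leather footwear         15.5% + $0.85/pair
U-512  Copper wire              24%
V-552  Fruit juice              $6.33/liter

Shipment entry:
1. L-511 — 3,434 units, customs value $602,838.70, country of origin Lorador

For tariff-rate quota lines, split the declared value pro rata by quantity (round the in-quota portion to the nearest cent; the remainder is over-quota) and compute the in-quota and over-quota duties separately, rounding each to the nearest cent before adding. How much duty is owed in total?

$41,047.10

Line 1 (L-511, Lorador, 3,434 units, $602,838.70):
Code L-511 is under a tariff-rate quota (threshold 2,971 units). In-quota: 2,971 units at 6%; over-quota: 463 units at 12%.
Pro-rata value split: in-quota = $602,838.70 × 2,971/3,434 = $521,559.05; over-quota = $602,838.70 − $521,559.05 = $81,279.65.
In-quota duty = $521,559.05 × 6% = $31,293.54. Over-quota duty = $81,279.65 × 12% = $9,753.56.
Line duty = $31,293.54 + $9,753.56 = $41,047.10.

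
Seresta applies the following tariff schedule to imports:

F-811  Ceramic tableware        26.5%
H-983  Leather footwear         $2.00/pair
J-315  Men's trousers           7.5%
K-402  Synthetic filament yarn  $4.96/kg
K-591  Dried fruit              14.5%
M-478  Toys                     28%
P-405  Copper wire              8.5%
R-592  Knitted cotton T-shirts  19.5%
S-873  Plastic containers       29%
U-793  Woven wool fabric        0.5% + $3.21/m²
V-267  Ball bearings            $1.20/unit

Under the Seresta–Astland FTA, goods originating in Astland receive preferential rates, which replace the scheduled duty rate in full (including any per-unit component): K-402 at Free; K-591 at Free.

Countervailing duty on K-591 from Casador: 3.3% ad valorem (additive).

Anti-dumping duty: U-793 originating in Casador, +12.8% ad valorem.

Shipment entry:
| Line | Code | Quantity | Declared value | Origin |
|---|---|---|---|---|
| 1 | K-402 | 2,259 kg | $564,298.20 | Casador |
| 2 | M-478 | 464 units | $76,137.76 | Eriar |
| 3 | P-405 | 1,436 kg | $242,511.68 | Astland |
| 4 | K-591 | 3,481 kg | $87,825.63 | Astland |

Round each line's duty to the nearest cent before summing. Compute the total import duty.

Line 1 (K-402, Casador, 2,259 kg, $564,298.20):
Base rate for K-402 is $4.96/kg.
K-402 has an FTA preferential rate, but origin Casador is not Astland; base rate stands.
Duty = 2,259 × $4.96 = $11,204.64.
Line 2 (M-478, Eriar, 464 units, $76,137.76):
Base rate for M-478 is 28%.
Duty = $76,137.76 × 28% = $21,318.57.
Line 3 (P-405, Astland, 1,436 kg, $242,511.68):
Base rate for P-405 is 8.5%.
Origin Astland is the FTA partner but P-405 is not on the preference list; base rate stands.
Duty = $242,511.68 × 8.5% = $20,613.49.
Line 4 (K-591, Astland, 3,481 kg, $87,825.63):
Base rate for K-591 is 14.5%.
Origin Astland qualifies under the Seresta–Astland agreement and K-591 is covered: preferential rate Free applies instead.
The additional-duty order on K-591 targets Casador, not Astland; it does not apply.
Duty = $87,825.63 × 0% = $0.00.
Total = $11,204.64 + $21,318.57 + $20,613.49 + $0.00 = $53,136.70.

$53,136.70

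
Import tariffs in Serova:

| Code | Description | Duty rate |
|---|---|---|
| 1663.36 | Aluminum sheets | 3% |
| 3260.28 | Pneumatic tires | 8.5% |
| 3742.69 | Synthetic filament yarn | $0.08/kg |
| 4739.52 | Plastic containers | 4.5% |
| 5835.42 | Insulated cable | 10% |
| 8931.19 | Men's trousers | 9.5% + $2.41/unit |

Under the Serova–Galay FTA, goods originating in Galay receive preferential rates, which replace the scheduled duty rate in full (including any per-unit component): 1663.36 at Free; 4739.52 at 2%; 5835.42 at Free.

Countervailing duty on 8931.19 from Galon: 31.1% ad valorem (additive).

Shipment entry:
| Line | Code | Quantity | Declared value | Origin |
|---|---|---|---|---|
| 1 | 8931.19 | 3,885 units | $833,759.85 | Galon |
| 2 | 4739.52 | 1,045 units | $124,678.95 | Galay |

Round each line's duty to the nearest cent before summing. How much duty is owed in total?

Line 1 (8931.19, Galon, 3,885 units, $833,759.85):
Base rate for 8931.19 is 9.5% + $2.41/unit.
Additional duty on 8931.19 from Galon: +31.1%. Applied ad valorem rate: 9.5% + 31.1% = 40.6%.
Duty = $833,759.85 × 40.6% + 3,885 × $2.41 = $347,869.35.
Line 2 (4739.52, Galay, 1,045 units, $124,678.95):
Base rate for 4739.52 is 4.5%.
Origin Galay qualifies under the Serova–Galay agreement and 4739.52 is covered: preferential rate 2% applies instead.
Duty = $124,678.95 × 2% = $2,493.58.
Total = $347,869.35 + $2,493.58 = $350,362.93.

$350,362.93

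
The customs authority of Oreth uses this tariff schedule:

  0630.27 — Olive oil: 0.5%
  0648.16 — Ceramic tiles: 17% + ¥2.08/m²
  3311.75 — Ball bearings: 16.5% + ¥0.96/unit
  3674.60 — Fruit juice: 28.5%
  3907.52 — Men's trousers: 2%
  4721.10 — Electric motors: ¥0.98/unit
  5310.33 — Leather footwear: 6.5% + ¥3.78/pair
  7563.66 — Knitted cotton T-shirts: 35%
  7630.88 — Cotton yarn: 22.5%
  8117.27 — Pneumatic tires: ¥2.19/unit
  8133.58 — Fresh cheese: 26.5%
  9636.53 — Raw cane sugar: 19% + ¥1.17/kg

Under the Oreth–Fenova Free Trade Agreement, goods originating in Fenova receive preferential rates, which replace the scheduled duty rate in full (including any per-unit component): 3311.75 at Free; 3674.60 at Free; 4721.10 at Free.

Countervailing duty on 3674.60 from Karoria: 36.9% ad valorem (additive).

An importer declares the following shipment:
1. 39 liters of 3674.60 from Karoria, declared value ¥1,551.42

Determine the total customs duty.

Line 1 (3674.60, Karoria, 39 liters, ¥1,551.42):
Base rate for 3674.60 is 28.5%.
3674.60 has an FTA preferential rate, but origin Karoria is not Fenova; base rate stands.
Additional duty on 3674.60 from Karoria: +36.9%. Applied ad valorem rate: 28.5% + 36.9% = 65.4%.
Duty = ¥1,551.42 × 65.4% = ¥1,014.63.

¥1,014.63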